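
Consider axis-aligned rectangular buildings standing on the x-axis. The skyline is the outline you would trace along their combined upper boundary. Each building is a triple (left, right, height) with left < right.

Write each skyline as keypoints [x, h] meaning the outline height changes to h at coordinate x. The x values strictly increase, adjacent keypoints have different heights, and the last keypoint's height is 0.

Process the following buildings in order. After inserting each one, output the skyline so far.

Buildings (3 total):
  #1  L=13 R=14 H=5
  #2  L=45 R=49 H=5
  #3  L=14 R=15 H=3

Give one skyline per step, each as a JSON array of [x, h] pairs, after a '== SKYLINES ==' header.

== SKYLINES ==
[[13,5],[14,0]]
[[13,5],[14,0],[45,5],[49,0]]
[[13,5],[14,3],[15,0],[45,5],[49,0]]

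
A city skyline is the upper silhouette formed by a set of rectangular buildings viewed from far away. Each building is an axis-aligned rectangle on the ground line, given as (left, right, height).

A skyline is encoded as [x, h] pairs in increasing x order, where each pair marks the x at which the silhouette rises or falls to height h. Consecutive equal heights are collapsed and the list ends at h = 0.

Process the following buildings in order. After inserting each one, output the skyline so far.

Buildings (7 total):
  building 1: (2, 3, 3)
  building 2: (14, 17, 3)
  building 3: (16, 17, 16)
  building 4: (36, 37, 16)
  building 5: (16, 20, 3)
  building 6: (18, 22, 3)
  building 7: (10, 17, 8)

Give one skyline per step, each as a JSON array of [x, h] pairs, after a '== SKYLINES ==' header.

== SKYLINES ==
[[2,3],[3,0]]
[[2,3],[3,0],[14,3],[17,0]]
[[2,3],[3,0],[14,3],[16,16],[17,0]]
[[2,3],[3,0],[14,3],[16,16],[17,0],[36,16],[37,0]]
[[2,3],[3,0],[14,3],[16,16],[17,3],[20,0],[36,16],[37,0]]
[[2,3],[3,0],[14,3],[16,16],[17,3],[22,0],[36,16],[37,0]]
[[2,3],[3,0],[10,8],[16,16],[17,3],[22,0],[36,16],[37,0]]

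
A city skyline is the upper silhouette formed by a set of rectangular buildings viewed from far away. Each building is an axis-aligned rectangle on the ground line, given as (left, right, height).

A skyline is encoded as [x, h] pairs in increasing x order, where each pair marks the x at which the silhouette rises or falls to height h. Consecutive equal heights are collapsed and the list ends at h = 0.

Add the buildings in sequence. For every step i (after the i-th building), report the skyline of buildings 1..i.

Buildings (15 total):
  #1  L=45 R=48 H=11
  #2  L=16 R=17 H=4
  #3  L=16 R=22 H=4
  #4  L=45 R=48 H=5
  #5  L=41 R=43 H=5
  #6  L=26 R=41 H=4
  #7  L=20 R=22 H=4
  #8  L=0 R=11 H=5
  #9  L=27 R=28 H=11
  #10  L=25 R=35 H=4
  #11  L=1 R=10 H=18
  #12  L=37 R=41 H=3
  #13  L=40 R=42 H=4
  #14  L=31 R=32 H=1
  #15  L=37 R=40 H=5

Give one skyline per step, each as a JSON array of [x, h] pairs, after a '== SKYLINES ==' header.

== SKYLINES ==
[[45,11],[48,0]]
[[16,4],[17,0],[45,11],[48,0]]
[[16,4],[22,0],[45,11],[48,0]]
[[16,4],[22,0],[45,11],[48,0]]
[[16,4],[22,0],[41,5],[43,0],[45,11],[48,0]]
[[16,4],[22,0],[26,4],[41,5],[43,0],[45,11],[48,0]]
[[16,4],[22,0],[26,4],[41,5],[43,0],[45,11],[48,0]]
[[0,5],[11,0],[16,4],[22,0],[26,4],[41,5],[43,0],[45,11],[48,0]]
[[0,5],[11,0],[16,4],[22,0],[26,4],[27,11],[28,4],[41,5],[43,0],[45,11],[48,0]]
[[0,5],[11,0],[16,4],[22,0],[25,4],[27,11],[28,4],[41,5],[43,0],[45,11],[48,0]]
[[0,5],[1,18],[10,5],[11,0],[16,4],[22,0],[25,4],[27,11],[28,4],[41,5],[43,0],[45,11],[48,0]]
[[0,5],[1,18],[10,5],[11,0],[16,4],[22,0],[25,4],[27,11],[28,4],[41,5],[43,0],[45,11],[48,0]]
[[0,5],[1,18],[10,5],[11,0],[16,4],[22,0],[25,4],[27,11],[28,4],[41,5],[43,0],[45,11],[48,0]]
[[0,5],[1,18],[10,5],[11,0],[16,4],[22,0],[25,4],[27,11],[28,4],[41,5],[43,0],[45,11],[48,0]]
[[0,5],[1,18],[10,5],[11,0],[16,4],[22,0],[25,4],[27,11],[28,4],[37,5],[40,4],[41,5],[43,0],[45,11],[48,0]]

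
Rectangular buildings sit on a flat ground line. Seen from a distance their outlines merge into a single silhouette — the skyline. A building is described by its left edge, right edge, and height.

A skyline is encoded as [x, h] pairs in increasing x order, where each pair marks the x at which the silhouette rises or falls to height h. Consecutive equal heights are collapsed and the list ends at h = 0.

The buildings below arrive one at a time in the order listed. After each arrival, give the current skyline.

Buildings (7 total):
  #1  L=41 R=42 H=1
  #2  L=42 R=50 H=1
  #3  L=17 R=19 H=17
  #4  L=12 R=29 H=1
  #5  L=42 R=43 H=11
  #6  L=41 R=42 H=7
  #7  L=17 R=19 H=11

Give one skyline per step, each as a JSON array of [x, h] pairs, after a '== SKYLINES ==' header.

== SKYLINES ==
[[41,1],[42,0]]
[[41,1],[50,0]]
[[17,17],[19,0],[41,1],[50,0]]
[[12,1],[17,17],[19,1],[29,0],[41,1],[50,0]]
[[12,1],[17,17],[19,1],[29,0],[41,1],[42,11],[43,1],[50,0]]
[[12,1],[17,17],[19,1],[29,0],[41,7],[42,11],[43,1],[50,0]]
[[12,1],[17,17],[19,1],[29,0],[41,7],[42,11],[43,1],[50,0]]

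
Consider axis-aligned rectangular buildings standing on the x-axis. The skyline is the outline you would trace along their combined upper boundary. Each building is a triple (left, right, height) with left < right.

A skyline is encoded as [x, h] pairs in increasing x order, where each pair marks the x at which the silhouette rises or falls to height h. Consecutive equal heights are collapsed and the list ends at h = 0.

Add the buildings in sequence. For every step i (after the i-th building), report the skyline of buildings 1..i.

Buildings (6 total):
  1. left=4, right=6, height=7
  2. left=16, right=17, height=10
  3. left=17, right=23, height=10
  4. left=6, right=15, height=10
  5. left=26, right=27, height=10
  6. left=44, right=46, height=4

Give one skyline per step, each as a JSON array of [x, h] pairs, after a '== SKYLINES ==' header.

== SKYLINES ==
[[4,7],[6,0]]
[[4,7],[6,0],[16,10],[17,0]]
[[4,7],[6,0],[16,10],[23,0]]
[[4,7],[6,10],[15,0],[16,10],[23,0]]
[[4,7],[6,10],[15,0],[16,10],[23,0],[26,10],[27,0]]
[[4,7],[6,10],[15,0],[16,10],[23,0],[26,10],[27,0],[44,4],[46,0]]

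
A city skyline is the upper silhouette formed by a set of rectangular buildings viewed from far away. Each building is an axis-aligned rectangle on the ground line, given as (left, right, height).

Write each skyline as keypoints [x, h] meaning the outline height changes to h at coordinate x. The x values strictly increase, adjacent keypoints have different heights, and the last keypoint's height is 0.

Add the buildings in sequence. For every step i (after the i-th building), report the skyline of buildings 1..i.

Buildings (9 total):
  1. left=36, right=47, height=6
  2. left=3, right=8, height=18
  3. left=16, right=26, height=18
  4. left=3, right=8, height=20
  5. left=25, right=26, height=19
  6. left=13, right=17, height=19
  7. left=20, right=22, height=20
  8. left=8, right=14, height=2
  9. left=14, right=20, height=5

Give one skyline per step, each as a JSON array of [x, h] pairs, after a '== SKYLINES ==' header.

== SKYLINES ==
[[36,6],[47,0]]
[[3,18],[8,0],[36,6],[47,0]]
[[3,18],[8,0],[16,18],[26,0],[36,6],[47,0]]
[[3,20],[8,0],[16,18],[26,0],[36,6],[47,0]]
[[3,20],[8,0],[16,18],[25,19],[26,0],[36,6],[47,0]]
[[3,20],[8,0],[13,19],[17,18],[25,19],[26,0],[36,6],[47,0]]
[[3,20],[8,0],[13,19],[17,18],[20,20],[22,18],[25,19],[26,0],[36,6],[47,0]]
[[3,20],[8,2],[13,19],[17,18],[20,20],[22,18],[25,19],[26,0],[36,6],[47,0]]
[[3,20],[8,2],[13,19],[17,18],[20,20],[22,18],[25,19],[26,0],[36,6],[47,0]]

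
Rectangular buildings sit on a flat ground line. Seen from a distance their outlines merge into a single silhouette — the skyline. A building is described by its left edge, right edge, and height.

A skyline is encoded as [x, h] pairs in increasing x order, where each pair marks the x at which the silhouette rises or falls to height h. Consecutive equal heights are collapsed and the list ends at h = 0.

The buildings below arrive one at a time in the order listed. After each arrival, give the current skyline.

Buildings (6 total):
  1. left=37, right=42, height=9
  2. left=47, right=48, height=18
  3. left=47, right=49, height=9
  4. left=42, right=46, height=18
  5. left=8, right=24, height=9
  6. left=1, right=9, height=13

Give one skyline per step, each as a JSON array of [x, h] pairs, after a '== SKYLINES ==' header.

== SKYLINES ==
[[37,9],[42,0]]
[[37,9],[42,0],[47,18],[48,0]]
[[37,9],[42,0],[47,18],[48,9],[49,0]]
[[37,9],[42,18],[46,0],[47,18],[48,9],[49,0]]
[[8,9],[24,0],[37,9],[42,18],[46,0],[47,18],[48,9],[49,0]]
[[1,13],[9,9],[24,0],[37,9],[42,18],[46,0],[47,18],[48,9],[49,0]]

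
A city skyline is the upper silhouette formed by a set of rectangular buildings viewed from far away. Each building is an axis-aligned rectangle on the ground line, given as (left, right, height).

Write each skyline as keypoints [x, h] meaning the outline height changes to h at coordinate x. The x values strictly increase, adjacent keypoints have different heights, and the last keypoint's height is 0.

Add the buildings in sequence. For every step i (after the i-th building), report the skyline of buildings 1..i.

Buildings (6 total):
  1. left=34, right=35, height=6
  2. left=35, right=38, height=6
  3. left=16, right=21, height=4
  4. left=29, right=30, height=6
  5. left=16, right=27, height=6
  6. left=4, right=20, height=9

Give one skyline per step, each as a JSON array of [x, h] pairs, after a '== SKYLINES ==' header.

== SKYLINES ==
[[34,6],[35,0]]
[[34,6],[38,0]]
[[16,4],[21,0],[34,6],[38,0]]
[[16,4],[21,0],[29,6],[30,0],[34,6],[38,0]]
[[16,6],[27,0],[29,6],[30,0],[34,6],[38,0]]
[[4,9],[20,6],[27,0],[29,6],[30,0],[34,6],[38,0]]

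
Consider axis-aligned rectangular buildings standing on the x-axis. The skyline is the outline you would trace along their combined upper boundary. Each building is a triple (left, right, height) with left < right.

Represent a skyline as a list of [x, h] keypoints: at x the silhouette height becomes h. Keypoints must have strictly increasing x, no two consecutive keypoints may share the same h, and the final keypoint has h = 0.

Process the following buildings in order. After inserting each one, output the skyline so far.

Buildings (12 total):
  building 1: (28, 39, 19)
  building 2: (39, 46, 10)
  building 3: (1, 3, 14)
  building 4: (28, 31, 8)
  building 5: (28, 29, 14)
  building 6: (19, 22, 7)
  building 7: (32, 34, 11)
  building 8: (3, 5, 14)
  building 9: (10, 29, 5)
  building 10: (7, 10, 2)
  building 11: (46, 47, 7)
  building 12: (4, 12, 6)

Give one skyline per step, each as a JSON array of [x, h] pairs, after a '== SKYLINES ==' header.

== SKYLINES ==
[[28,19],[39,0]]
[[28,19],[39,10],[46,0]]
[[1,14],[3,0],[28,19],[39,10],[46,0]]
[[1,14],[3,0],[28,19],[39,10],[46,0]]
[[1,14],[3,0],[28,19],[39,10],[46,0]]
[[1,14],[3,0],[19,7],[22,0],[28,19],[39,10],[46,0]]
[[1,14],[3,0],[19,7],[22,0],[28,19],[39,10],[46,0]]
[[1,14],[5,0],[19,7],[22,0],[28,19],[39,10],[46,0]]
[[1,14],[5,0],[10,5],[19,7],[22,5],[28,19],[39,10],[46,0]]
[[1,14],[5,0],[7,2],[10,5],[19,7],[22,5],[28,19],[39,10],[46,0]]
[[1,14],[5,0],[7,2],[10,5],[19,7],[22,5],[28,19],[39,10],[46,7],[47,0]]
[[1,14],[5,6],[12,5],[19,7],[22,5],[28,19],[39,10],[46,7],[47,0]]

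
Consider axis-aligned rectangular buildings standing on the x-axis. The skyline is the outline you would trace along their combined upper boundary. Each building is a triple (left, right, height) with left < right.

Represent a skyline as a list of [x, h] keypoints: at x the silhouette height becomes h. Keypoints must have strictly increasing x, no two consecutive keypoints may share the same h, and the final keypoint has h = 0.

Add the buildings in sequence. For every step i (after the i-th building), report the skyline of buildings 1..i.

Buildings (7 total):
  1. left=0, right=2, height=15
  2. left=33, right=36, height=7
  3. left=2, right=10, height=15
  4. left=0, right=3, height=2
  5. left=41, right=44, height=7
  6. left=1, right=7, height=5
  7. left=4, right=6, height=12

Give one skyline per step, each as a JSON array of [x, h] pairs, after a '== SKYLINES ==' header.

== SKYLINES ==
[[0,15],[2,0]]
[[0,15],[2,0],[33,7],[36,0]]
[[0,15],[10,0],[33,7],[36,0]]
[[0,15],[10,0],[33,7],[36,0]]
[[0,15],[10,0],[33,7],[36,0],[41,7],[44,0]]
[[0,15],[10,0],[33,7],[36,0],[41,7],[44,0]]
[[0,15],[10,0],[33,7],[36,0],[41,7],[44,0]]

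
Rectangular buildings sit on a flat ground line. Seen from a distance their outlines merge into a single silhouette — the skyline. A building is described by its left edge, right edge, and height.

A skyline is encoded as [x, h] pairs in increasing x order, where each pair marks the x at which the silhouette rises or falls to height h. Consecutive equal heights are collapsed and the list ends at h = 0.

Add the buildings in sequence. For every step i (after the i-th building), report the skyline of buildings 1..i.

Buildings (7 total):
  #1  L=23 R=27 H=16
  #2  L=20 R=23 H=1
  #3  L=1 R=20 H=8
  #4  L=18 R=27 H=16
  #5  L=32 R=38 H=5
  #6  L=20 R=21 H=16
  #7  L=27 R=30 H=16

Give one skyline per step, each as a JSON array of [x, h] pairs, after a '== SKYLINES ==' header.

== SKYLINES ==
[[23,16],[27,0]]
[[20,1],[23,16],[27,0]]
[[1,8],[20,1],[23,16],[27,0]]
[[1,8],[18,16],[27,0]]
[[1,8],[18,16],[27,0],[32,5],[38,0]]
[[1,8],[18,16],[27,0],[32,5],[38,0]]
[[1,8],[18,16],[30,0],[32,5],[38,0]]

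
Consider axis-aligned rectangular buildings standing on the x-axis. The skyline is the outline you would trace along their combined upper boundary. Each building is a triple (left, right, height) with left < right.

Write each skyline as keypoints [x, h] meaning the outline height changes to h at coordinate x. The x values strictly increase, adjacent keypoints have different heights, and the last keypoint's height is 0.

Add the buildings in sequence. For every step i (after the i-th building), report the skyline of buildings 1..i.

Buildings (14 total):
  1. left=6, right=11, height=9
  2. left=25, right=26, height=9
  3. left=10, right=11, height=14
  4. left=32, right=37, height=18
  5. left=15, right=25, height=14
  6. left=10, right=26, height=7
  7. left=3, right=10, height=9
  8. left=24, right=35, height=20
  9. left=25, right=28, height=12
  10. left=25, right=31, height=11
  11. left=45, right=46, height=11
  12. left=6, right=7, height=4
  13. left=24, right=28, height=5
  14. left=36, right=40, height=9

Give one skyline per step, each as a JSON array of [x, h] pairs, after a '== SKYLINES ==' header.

== SKYLINES ==
[[6,9],[11,0]]
[[6,9],[11,0],[25,9],[26,0]]
[[6,9],[10,14],[11,0],[25,9],[26,0]]
[[6,9],[10,14],[11,0],[25,9],[26,0],[32,18],[37,0]]
[[6,9],[10,14],[11,0],[15,14],[25,9],[26,0],[32,18],[37,0]]
[[6,9],[10,14],[11,7],[15,14],[25,9],[26,0],[32,18],[37,0]]
[[3,9],[10,14],[11,7],[15,14],[25,9],[26,0],[32,18],[37,0]]
[[3,9],[10,14],[11,7],[15,14],[24,20],[35,18],[37,0]]
[[3,9],[10,14],[11,7],[15,14],[24,20],[35,18],[37,0]]
[[3,9],[10,14],[11,7],[15,14],[24,20],[35,18],[37,0]]
[[3,9],[10,14],[11,7],[15,14],[24,20],[35,18],[37,0],[45,11],[46,0]]
[[3,9],[10,14],[11,7],[15,14],[24,20],[35,18],[37,0],[45,11],[46,0]]
[[3,9],[10,14],[11,7],[15,14],[24,20],[35,18],[37,0],[45,11],[46,0]]
[[3,9],[10,14],[11,7],[15,14],[24,20],[35,18],[37,9],[40,0],[45,11],[46,0]]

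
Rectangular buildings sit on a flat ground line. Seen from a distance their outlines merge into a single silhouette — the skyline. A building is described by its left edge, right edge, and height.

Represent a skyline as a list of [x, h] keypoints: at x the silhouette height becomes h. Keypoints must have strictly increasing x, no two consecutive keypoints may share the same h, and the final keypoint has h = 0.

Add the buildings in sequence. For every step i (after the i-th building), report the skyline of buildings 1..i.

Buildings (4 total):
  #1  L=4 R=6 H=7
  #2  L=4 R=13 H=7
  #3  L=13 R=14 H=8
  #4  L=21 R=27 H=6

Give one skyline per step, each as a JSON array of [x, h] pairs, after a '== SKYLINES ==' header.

== SKYLINES ==
[[4,7],[6,0]]
[[4,7],[13,0]]
[[4,7],[13,8],[14,0]]
[[4,7],[13,8],[14,0],[21,6],[27,0]]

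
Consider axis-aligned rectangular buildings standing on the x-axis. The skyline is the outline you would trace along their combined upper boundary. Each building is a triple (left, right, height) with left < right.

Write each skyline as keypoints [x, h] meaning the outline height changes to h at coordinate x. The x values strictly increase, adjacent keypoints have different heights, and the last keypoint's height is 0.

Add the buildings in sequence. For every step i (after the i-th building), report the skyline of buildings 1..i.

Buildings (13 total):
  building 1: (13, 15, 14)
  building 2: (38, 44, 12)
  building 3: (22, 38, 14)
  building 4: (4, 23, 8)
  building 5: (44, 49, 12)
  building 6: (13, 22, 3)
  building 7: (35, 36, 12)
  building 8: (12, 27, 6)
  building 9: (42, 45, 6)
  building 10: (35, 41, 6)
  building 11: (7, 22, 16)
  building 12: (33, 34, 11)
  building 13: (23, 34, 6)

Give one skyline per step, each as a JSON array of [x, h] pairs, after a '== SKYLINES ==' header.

== SKYLINES ==
[[13,14],[15,0]]
[[13,14],[15,0],[38,12],[44,0]]
[[13,14],[15,0],[22,14],[38,12],[44,0]]
[[4,8],[13,14],[15,8],[22,14],[38,12],[44,0]]
[[4,8],[13,14],[15,8],[22,14],[38,12],[49,0]]
[[4,8],[13,14],[15,8],[22,14],[38,12],[49,0]]
[[4,8],[13,14],[15,8],[22,14],[38,12],[49,0]]
[[4,8],[13,14],[15,8],[22,14],[38,12],[49,0]]
[[4,8],[13,14],[15,8],[22,14],[38,12],[49,0]]
[[4,8],[13,14],[15,8],[22,14],[38,12],[49,0]]
[[4,8],[7,16],[22,14],[38,12],[49,0]]
[[4,8],[7,16],[22,14],[38,12],[49,0]]
[[4,8],[7,16],[22,14],[38,12],[49,0]]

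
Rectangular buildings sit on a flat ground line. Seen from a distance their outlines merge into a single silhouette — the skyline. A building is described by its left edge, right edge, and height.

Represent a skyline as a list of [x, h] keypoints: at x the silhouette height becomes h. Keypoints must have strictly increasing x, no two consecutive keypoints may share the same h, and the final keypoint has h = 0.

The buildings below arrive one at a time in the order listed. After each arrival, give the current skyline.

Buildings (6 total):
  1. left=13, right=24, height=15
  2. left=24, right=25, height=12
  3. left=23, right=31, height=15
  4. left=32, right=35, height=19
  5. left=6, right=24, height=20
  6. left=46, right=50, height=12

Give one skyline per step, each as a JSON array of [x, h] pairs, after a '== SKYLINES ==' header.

== SKYLINES ==
[[13,15],[24,0]]
[[13,15],[24,12],[25,0]]
[[13,15],[31,0]]
[[13,15],[31,0],[32,19],[35,0]]
[[6,20],[24,15],[31,0],[32,19],[35,0]]
[[6,20],[24,15],[31,0],[32,19],[35,0],[46,12],[50,0]]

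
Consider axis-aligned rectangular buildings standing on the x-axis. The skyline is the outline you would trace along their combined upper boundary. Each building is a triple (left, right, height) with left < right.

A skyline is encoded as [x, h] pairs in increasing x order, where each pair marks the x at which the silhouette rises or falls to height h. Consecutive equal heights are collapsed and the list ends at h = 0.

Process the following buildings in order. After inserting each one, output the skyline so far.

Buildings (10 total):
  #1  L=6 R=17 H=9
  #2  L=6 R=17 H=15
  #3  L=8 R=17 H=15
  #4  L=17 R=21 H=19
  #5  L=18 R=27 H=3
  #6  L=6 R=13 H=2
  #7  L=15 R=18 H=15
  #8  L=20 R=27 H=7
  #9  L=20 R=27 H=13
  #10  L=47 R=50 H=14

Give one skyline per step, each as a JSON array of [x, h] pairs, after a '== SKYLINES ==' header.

== SKYLINES ==
[[6,9],[17,0]]
[[6,15],[17,0]]
[[6,15],[17,0]]
[[6,15],[17,19],[21,0]]
[[6,15],[17,19],[21,3],[27,0]]
[[6,15],[17,19],[21,3],[27,0]]
[[6,15],[17,19],[21,3],[27,0]]
[[6,15],[17,19],[21,7],[27,0]]
[[6,15],[17,19],[21,13],[27,0]]
[[6,15],[17,19],[21,13],[27,0],[47,14],[50,0]]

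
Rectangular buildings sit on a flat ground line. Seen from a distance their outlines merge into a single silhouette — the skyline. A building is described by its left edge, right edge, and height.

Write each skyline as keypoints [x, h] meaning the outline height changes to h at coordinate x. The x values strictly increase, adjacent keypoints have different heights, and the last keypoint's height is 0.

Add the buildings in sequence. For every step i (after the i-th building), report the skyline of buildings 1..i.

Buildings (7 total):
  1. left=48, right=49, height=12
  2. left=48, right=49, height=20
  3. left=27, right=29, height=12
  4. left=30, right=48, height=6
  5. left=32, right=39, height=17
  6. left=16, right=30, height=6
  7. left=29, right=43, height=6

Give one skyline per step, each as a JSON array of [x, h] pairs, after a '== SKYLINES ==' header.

== SKYLINES ==
[[48,12],[49,0]]
[[48,20],[49,0]]
[[27,12],[29,0],[48,20],[49,0]]
[[27,12],[29,0],[30,6],[48,20],[49,0]]
[[27,12],[29,0],[30,6],[32,17],[39,6],[48,20],[49,0]]
[[16,6],[27,12],[29,6],[32,17],[39,6],[48,20],[49,0]]
[[16,6],[27,12],[29,6],[32,17],[39,6],[48,20],[49,0]]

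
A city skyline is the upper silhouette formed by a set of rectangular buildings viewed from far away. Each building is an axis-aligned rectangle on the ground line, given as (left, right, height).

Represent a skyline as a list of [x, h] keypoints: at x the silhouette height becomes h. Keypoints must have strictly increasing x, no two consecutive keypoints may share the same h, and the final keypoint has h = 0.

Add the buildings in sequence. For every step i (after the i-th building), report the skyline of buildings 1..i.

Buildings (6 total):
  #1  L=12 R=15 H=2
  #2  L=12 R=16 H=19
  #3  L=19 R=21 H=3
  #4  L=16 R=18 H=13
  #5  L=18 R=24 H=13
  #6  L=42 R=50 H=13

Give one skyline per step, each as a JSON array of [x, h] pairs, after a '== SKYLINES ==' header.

== SKYLINES ==
[[12,2],[15,0]]
[[12,19],[16,0]]
[[12,19],[16,0],[19,3],[21,0]]
[[12,19],[16,13],[18,0],[19,3],[21,0]]
[[12,19],[16,13],[24,0]]
[[12,19],[16,13],[24,0],[42,13],[50,0]]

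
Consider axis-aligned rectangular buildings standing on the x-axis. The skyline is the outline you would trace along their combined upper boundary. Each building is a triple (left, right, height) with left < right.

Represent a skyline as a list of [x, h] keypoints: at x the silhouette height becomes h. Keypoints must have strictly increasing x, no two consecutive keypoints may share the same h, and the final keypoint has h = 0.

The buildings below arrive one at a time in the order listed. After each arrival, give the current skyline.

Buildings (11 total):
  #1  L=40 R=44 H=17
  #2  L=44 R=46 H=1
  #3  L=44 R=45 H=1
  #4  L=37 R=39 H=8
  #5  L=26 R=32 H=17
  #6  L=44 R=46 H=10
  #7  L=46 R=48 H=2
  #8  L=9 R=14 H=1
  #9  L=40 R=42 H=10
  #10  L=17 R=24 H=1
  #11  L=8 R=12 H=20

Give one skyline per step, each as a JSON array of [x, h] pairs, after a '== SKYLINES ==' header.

== SKYLINES ==
[[40,17],[44,0]]
[[40,17],[44,1],[46,0]]
[[40,17],[44,1],[46,0]]
[[37,8],[39,0],[40,17],[44,1],[46,0]]
[[26,17],[32,0],[37,8],[39,0],[40,17],[44,1],[46,0]]
[[26,17],[32,0],[37,8],[39,0],[40,17],[44,10],[46,0]]
[[26,17],[32,0],[37,8],[39,0],[40,17],[44,10],[46,2],[48,0]]
[[9,1],[14,0],[26,17],[32,0],[37,8],[39,0],[40,17],[44,10],[46,2],[48,0]]
[[9,1],[14,0],[26,17],[32,0],[37,8],[39,0],[40,17],[44,10],[46,2],[48,0]]
[[9,1],[14,0],[17,1],[24,0],[26,17],[32,0],[37,8],[39,0],[40,17],[44,10],[46,2],[48,0]]
[[8,20],[12,1],[14,0],[17,1],[24,0],[26,17],[32,0],[37,8],[39,0],[40,17],[44,10],[46,2],[48,0]]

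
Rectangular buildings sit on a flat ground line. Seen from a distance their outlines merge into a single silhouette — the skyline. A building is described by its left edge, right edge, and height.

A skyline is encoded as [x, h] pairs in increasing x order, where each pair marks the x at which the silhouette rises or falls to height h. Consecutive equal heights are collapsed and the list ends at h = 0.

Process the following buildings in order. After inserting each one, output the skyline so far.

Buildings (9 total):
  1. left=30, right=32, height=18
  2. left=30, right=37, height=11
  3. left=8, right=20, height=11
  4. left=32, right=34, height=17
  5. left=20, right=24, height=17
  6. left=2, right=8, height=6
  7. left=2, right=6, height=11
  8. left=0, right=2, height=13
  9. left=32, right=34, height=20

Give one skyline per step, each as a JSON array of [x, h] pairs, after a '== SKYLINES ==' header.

== SKYLINES ==
[[30,18],[32,0]]
[[30,18],[32,11],[37,0]]
[[8,11],[20,0],[30,18],[32,11],[37,0]]
[[8,11],[20,0],[30,18],[32,17],[34,11],[37,0]]
[[8,11],[20,17],[24,0],[30,18],[32,17],[34,11],[37,0]]
[[2,6],[8,11],[20,17],[24,0],[30,18],[32,17],[34,11],[37,0]]
[[2,11],[6,6],[8,11],[20,17],[24,0],[30,18],[32,17],[34,11],[37,0]]
[[0,13],[2,11],[6,6],[8,11],[20,17],[24,0],[30,18],[32,17],[34,11],[37,0]]
[[0,13],[2,11],[6,6],[8,11],[20,17],[24,0],[30,18],[32,20],[34,11],[37,0]]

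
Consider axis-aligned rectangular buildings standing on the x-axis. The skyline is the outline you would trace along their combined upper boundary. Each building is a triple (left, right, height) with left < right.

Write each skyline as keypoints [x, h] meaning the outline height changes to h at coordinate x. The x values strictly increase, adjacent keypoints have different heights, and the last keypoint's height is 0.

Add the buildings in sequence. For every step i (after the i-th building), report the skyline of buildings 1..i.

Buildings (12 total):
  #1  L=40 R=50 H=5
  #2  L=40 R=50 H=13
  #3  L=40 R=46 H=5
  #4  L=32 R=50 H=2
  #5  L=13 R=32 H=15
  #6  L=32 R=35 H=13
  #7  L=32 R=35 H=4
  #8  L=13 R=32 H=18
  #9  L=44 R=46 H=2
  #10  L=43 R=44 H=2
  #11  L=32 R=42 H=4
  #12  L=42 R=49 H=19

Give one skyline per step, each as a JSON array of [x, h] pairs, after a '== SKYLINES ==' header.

== SKYLINES ==
[[40,5],[50,0]]
[[40,13],[50,0]]
[[40,13],[50,0]]
[[32,2],[40,13],[50,0]]
[[13,15],[32,2],[40,13],[50,0]]
[[13,15],[32,13],[35,2],[40,13],[50,0]]
[[13,15],[32,13],[35,2],[40,13],[50,0]]
[[13,18],[32,13],[35,2],[40,13],[50,0]]
[[13,18],[32,13],[35,2],[40,13],[50,0]]
[[13,18],[32,13],[35,2],[40,13],[50,0]]
[[13,18],[32,13],[35,4],[40,13],[50,0]]
[[13,18],[32,13],[35,4],[40,13],[42,19],[49,13],[50,0]]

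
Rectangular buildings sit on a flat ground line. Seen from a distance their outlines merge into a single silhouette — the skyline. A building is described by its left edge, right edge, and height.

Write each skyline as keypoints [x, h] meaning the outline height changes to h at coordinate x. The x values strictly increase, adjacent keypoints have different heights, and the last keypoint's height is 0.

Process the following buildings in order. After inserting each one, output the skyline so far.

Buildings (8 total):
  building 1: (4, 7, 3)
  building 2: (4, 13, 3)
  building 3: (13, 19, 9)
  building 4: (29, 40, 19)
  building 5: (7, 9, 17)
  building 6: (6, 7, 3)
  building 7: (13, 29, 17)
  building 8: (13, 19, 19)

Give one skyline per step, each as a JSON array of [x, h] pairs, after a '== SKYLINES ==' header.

== SKYLINES ==
[[4,3],[7,0]]
[[4,3],[13,0]]
[[4,3],[13,9],[19,0]]
[[4,3],[13,9],[19,0],[29,19],[40,0]]
[[4,3],[7,17],[9,3],[13,9],[19,0],[29,19],[40,0]]
[[4,3],[7,17],[9,3],[13,9],[19,0],[29,19],[40,0]]
[[4,3],[7,17],[9,3],[13,17],[29,19],[40,0]]
[[4,3],[7,17],[9,3],[13,19],[19,17],[29,19],[40,0]]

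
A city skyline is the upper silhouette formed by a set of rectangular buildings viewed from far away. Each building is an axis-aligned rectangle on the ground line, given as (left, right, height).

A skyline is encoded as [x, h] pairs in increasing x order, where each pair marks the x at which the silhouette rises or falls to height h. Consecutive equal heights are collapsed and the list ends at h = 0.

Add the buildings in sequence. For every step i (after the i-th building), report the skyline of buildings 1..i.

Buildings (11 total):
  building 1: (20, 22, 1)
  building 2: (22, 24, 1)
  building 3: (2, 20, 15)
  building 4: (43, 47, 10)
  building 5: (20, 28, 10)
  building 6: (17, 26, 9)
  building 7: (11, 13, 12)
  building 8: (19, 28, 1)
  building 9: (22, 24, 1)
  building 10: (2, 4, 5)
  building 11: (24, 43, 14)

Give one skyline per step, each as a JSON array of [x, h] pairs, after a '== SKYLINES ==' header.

== SKYLINES ==
[[20,1],[22,0]]
[[20,1],[24,0]]
[[2,15],[20,1],[24,0]]
[[2,15],[20,1],[24,0],[43,10],[47,0]]
[[2,15],[20,10],[28,0],[43,10],[47,0]]
[[2,15],[20,10],[28,0],[43,10],[47,0]]
[[2,15],[20,10],[28,0],[43,10],[47,0]]
[[2,15],[20,10],[28,0],[43,10],[47,0]]
[[2,15],[20,10],[28,0],[43,10],[47,0]]
[[2,15],[20,10],[28,0],[43,10],[47,0]]
[[2,15],[20,10],[24,14],[43,10],[47,0]]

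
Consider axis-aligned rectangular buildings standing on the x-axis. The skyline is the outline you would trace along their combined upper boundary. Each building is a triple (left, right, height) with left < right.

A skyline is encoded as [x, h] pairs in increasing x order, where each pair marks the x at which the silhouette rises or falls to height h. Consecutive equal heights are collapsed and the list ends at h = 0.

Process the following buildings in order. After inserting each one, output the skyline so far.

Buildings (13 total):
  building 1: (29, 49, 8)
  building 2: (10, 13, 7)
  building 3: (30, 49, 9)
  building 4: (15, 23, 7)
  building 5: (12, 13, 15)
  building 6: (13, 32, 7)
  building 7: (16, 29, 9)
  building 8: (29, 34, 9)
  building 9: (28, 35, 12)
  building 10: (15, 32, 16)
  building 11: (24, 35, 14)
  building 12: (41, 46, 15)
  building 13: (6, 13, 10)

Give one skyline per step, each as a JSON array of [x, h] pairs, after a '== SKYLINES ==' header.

== SKYLINES ==
[[29,8],[49,0]]
[[10,7],[13,0],[29,8],[49,0]]
[[10,7],[13,0],[29,8],[30,9],[49,0]]
[[10,7],[13,0],[15,7],[23,0],[29,8],[30,9],[49,0]]
[[10,7],[12,15],[13,0],[15,7],[23,0],[29,8],[30,9],[49,0]]
[[10,7],[12,15],[13,7],[29,8],[30,9],[49,0]]
[[10,7],[12,15],[13,7],[16,9],[29,8],[30,9],[49,0]]
[[10,7],[12,15],[13,7],[16,9],[49,0]]
[[10,7],[12,15],[13,7],[16,9],[28,12],[35,9],[49,0]]
[[10,7],[12,15],[13,7],[15,16],[32,12],[35,9],[49,0]]
[[10,7],[12,15],[13,7],[15,16],[32,14],[35,9],[49,0]]
[[10,7],[12,15],[13,7],[15,16],[32,14],[35,9],[41,15],[46,9],[49,0]]
[[6,10],[12,15],[13,7],[15,16],[32,14],[35,9],[41,15],[46,9],[49,0]]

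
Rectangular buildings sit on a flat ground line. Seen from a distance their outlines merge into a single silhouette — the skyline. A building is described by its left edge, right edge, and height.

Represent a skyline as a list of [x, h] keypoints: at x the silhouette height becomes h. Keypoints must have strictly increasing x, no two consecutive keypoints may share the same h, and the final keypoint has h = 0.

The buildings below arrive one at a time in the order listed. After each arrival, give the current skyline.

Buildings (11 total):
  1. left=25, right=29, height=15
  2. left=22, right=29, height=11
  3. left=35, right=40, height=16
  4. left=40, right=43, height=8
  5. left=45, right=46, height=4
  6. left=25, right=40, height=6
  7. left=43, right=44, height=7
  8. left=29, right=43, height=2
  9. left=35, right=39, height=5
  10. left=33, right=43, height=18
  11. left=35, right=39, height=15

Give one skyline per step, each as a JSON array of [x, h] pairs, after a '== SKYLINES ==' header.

== SKYLINES ==
[[25,15],[29,0]]
[[22,11],[25,15],[29,0]]
[[22,11],[25,15],[29,0],[35,16],[40,0]]
[[22,11],[25,15],[29,0],[35,16],[40,8],[43,0]]
[[22,11],[25,15],[29,0],[35,16],[40,8],[43,0],[45,4],[46,0]]
[[22,11],[25,15],[29,6],[35,16],[40,8],[43,0],[45,4],[46,0]]
[[22,11],[25,15],[29,6],[35,16],[40,8],[43,7],[44,0],[45,4],[46,0]]
[[22,11],[25,15],[29,6],[35,16],[40,8],[43,7],[44,0],[45,4],[46,0]]
[[22,11],[25,15],[29,6],[35,16],[40,8],[43,7],[44,0],[45,4],[46,0]]
[[22,11],[25,15],[29,6],[33,18],[43,7],[44,0],[45,4],[46,0]]
[[22,11],[25,15],[29,6],[33,18],[43,7],[44,0],[45,4],[46,0]]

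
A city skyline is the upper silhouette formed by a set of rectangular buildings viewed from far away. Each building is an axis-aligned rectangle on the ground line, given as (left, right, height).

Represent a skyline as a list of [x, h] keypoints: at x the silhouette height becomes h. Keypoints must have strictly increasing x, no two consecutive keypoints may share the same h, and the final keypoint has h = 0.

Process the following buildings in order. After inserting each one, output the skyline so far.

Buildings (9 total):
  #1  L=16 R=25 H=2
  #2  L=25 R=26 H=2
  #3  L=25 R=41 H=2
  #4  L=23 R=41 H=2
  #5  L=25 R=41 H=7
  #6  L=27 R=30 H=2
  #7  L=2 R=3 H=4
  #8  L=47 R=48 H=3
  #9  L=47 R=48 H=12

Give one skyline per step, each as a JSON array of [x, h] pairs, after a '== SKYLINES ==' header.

== SKYLINES ==
[[16,2],[25,0]]
[[16,2],[26,0]]
[[16,2],[41,0]]
[[16,2],[41,0]]
[[16,2],[25,7],[41,0]]
[[16,2],[25,7],[41,0]]
[[2,4],[3,0],[16,2],[25,7],[41,0]]
[[2,4],[3,0],[16,2],[25,7],[41,0],[47,3],[48,0]]
[[2,4],[3,0],[16,2],[25,7],[41,0],[47,12],[48,0]]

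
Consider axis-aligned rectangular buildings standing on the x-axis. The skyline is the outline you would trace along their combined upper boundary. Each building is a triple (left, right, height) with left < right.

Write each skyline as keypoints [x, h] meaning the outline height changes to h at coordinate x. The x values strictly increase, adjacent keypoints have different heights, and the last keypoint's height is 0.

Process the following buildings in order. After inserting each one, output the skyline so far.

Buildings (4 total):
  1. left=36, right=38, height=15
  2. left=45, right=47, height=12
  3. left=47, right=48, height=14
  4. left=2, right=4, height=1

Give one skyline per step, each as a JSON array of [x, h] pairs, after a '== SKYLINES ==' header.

== SKYLINES ==
[[36,15],[38,0]]
[[36,15],[38,0],[45,12],[47,0]]
[[36,15],[38,0],[45,12],[47,14],[48,0]]
[[2,1],[4,0],[36,15],[38,0],[45,12],[47,14],[48,0]]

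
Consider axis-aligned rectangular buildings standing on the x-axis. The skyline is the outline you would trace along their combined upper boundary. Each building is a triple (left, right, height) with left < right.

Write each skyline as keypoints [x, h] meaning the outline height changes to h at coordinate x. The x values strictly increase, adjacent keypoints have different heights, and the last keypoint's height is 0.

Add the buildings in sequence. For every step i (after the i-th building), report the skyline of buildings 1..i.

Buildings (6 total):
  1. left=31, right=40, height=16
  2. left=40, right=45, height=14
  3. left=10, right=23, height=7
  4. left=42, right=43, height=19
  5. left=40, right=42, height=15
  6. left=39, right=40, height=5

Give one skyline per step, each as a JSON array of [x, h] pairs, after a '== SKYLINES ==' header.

== SKYLINES ==
[[31,16],[40,0]]
[[31,16],[40,14],[45,0]]
[[10,7],[23,0],[31,16],[40,14],[45,0]]
[[10,7],[23,0],[31,16],[40,14],[42,19],[43,14],[45,0]]
[[10,7],[23,0],[31,16],[40,15],[42,19],[43,14],[45,0]]
[[10,7],[23,0],[31,16],[40,15],[42,19],[43,14],[45,0]]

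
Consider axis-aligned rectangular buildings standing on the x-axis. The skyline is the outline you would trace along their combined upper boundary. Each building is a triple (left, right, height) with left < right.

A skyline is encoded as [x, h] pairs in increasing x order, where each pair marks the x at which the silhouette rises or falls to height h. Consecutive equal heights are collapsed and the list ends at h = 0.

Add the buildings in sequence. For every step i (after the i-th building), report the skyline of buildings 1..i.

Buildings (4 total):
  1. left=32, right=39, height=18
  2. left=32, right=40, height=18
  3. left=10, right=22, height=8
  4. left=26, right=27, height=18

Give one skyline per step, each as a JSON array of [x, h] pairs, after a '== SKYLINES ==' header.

== SKYLINES ==
[[32,18],[39,0]]
[[32,18],[40,0]]
[[10,8],[22,0],[32,18],[40,0]]
[[10,8],[22,0],[26,18],[27,0],[32,18],[40,0]]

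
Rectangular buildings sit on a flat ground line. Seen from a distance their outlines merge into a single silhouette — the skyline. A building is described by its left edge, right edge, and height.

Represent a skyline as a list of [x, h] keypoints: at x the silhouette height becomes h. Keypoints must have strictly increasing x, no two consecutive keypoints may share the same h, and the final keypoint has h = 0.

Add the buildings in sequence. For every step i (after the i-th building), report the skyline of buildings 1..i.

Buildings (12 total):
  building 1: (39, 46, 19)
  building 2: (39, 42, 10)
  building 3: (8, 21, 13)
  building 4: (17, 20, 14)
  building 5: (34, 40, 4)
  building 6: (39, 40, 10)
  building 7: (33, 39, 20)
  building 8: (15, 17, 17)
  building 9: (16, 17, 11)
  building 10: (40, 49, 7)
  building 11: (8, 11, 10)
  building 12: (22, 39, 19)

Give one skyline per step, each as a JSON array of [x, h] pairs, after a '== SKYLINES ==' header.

== SKYLINES ==
[[39,19],[46,0]]
[[39,19],[46,0]]
[[8,13],[21,0],[39,19],[46,0]]
[[8,13],[17,14],[20,13],[21,0],[39,19],[46,0]]
[[8,13],[17,14],[20,13],[21,0],[34,4],[39,19],[46,0]]
[[8,13],[17,14],[20,13],[21,0],[34,4],[39,19],[46,0]]
[[8,13],[17,14],[20,13],[21,0],[33,20],[39,19],[46,0]]
[[8,13],[15,17],[17,14],[20,13],[21,0],[33,20],[39,19],[46,0]]
[[8,13],[15,17],[17,14],[20,13],[21,0],[33,20],[39,19],[46,0]]
[[8,13],[15,17],[17,14],[20,13],[21,0],[33,20],[39,19],[46,7],[49,0]]
[[8,13],[15,17],[17,14],[20,13],[21,0],[33,20],[39,19],[46,7],[49,0]]
[[8,13],[15,17],[17,14],[20,13],[21,0],[22,19],[33,20],[39,19],[46,7],[49,0]]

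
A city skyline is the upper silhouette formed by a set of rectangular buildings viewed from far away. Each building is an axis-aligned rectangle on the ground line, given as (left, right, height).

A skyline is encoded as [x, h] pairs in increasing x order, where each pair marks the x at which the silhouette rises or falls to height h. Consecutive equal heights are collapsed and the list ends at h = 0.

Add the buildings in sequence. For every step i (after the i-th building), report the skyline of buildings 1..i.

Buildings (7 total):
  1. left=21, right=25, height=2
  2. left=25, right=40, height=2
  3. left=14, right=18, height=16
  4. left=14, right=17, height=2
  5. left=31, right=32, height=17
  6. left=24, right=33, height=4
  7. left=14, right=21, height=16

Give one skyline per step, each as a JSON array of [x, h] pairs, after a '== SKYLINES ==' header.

== SKYLINES ==
[[21,2],[25,0]]
[[21,2],[40,0]]
[[14,16],[18,0],[21,2],[40,0]]
[[14,16],[18,0],[21,2],[40,0]]
[[14,16],[18,0],[21,2],[31,17],[32,2],[40,0]]
[[14,16],[18,0],[21,2],[24,4],[31,17],[32,4],[33,2],[40,0]]
[[14,16],[21,2],[24,4],[31,17],[32,4],[33,2],[40,0]]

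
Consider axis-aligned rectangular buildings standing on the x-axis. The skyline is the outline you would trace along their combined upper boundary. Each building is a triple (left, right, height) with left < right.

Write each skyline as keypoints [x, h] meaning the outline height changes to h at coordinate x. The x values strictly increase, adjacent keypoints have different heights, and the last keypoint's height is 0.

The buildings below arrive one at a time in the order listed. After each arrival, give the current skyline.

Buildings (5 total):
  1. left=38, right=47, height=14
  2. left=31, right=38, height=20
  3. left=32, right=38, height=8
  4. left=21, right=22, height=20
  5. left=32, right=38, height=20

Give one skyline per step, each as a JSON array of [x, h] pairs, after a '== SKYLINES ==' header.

== SKYLINES ==
[[38,14],[47,0]]
[[31,20],[38,14],[47,0]]
[[31,20],[38,14],[47,0]]
[[21,20],[22,0],[31,20],[38,14],[47,0]]
[[21,20],[22,0],[31,20],[38,14],[47,0]]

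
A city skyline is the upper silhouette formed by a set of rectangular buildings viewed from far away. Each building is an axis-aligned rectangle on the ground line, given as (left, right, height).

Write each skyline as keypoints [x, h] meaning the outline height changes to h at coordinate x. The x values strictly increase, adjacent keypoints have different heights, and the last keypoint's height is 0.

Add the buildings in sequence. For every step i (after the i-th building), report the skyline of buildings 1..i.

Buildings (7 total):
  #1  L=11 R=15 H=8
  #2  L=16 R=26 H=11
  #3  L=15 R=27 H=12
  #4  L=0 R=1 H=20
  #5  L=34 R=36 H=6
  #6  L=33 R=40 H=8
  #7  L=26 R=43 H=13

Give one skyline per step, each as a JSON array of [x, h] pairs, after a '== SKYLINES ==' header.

== SKYLINES ==
[[11,8],[15,0]]
[[11,8],[15,0],[16,11],[26,0]]
[[11,8],[15,12],[27,0]]
[[0,20],[1,0],[11,8],[15,12],[27,0]]
[[0,20],[1,0],[11,8],[15,12],[27,0],[34,6],[36,0]]
[[0,20],[1,0],[11,8],[15,12],[27,0],[33,8],[40,0]]
[[0,20],[1,0],[11,8],[15,12],[26,13],[43,0]]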